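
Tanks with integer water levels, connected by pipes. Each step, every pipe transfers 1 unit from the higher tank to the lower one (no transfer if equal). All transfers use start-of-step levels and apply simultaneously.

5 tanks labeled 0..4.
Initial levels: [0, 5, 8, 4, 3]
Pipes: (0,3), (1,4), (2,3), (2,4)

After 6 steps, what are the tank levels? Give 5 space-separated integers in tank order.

Answer: 3 4 3 4 6

Derivation:
Step 1: flows [3->0,1->4,2->3,2->4] -> levels [1 4 6 4 5]
Step 2: flows [3->0,4->1,2->3,2->4] -> levels [2 5 4 4 5]
Step 3: flows [3->0,1=4,2=3,4->2] -> levels [3 5 5 3 4]
Step 4: flows [0=3,1->4,2->3,2->4] -> levels [3 4 3 4 6]
Step 5: flows [3->0,4->1,3->2,4->2] -> levels [4 5 5 2 4]
Step 6: flows [0->3,1->4,2->3,2->4] -> levels [3 4 3 4 6]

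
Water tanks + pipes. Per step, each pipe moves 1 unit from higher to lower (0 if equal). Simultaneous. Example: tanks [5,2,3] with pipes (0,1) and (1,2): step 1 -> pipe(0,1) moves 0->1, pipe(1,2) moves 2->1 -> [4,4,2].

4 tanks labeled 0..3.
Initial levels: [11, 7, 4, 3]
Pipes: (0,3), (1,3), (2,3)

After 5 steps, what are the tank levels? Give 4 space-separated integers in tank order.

Answer: 6 6 6 7

Derivation:
Step 1: flows [0->3,1->3,2->3] -> levels [10 6 3 6]
Step 2: flows [0->3,1=3,3->2] -> levels [9 6 4 6]
Step 3: flows [0->3,1=3,3->2] -> levels [8 6 5 6]
Step 4: flows [0->3,1=3,3->2] -> levels [7 6 6 6]
Step 5: flows [0->3,1=3,2=3] -> levels [6 6 6 7]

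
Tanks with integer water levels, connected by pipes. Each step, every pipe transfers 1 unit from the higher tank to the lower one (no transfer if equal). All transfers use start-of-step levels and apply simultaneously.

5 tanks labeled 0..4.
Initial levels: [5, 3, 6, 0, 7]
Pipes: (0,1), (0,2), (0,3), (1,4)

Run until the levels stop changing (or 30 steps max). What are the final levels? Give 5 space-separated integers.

Step 1: flows [0->1,2->0,0->3,4->1] -> levels [4 5 5 1 6]
Step 2: flows [1->0,2->0,0->3,4->1] -> levels [5 5 4 2 5]
Step 3: flows [0=1,0->2,0->3,1=4] -> levels [3 5 5 3 5]
Step 4: flows [1->0,2->0,0=3,1=4] -> levels [5 4 4 3 5]
Step 5: flows [0->1,0->2,0->3,4->1] -> levels [2 6 5 4 4]
Step 6: flows [1->0,2->0,3->0,1->4] -> levels [5 4 4 3 5]
  -> period-2 cycle: step 6 state = step 4 state; never stabilizes
  -> state at step 30: (30-4) mod 2 = 0, same as step 4 -> [5 4 4 3 5]

Answer: 5 4 4 3 5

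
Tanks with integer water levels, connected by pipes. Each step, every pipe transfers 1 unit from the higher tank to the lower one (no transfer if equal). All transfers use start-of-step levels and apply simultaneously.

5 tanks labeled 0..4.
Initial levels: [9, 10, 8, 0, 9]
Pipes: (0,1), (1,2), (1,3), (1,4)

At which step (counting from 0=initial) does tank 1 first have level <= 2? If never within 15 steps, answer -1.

Step 1: flows [1->0,1->2,1->3,1->4] -> levels [10 6 9 1 10]
Step 2: flows [0->1,2->1,1->3,4->1] -> levels [9 8 8 2 9]
Step 3: flows [0->1,1=2,1->3,4->1] -> levels [8 9 8 3 8]
Step 4: flows [1->0,1->2,1->3,1->4] -> levels [9 5 9 4 9]
Step 5: flows [0->1,2->1,1->3,4->1] -> levels [8 7 8 5 8]
Step 6: flows [0->1,2->1,1->3,4->1] -> levels [7 9 7 6 7]
Step 7: flows [1->0,1->2,1->3,1->4] -> levels [8 5 8 7 8]
Step 8: flows [0->1,2->1,3->1,4->1] -> levels [7 9 7 6 7]
  -> period-2 cycle (repeats step 6); tank 1 never drops to <=2
Tank 1 never reaches <=2 within 15 steps

Answer: -1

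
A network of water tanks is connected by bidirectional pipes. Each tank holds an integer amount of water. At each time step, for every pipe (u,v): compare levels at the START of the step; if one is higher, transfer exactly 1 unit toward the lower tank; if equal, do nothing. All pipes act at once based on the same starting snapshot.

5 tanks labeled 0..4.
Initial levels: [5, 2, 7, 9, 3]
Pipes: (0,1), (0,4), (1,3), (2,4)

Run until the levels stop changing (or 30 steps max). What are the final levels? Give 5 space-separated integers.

Step 1: flows [0->1,0->4,3->1,2->4] -> levels [3 4 6 8 5]
Step 2: flows [1->0,4->0,3->1,2->4] -> levels [5 4 5 7 5]
Step 3: flows [0->1,0=4,3->1,2=4] -> levels [4 6 5 6 5]
Step 4: flows [1->0,4->0,1=3,2=4] -> levels [6 5 5 6 4]
Step 5: flows [0->1,0->4,3->1,2->4] -> levels [4 7 4 5 6]
Step 6: flows [1->0,4->0,1->3,4->2] -> levels [6 5 5 6 4]
  -> period-2 cycle: step 6 state = step 4 state; never stabilizes
  -> state at step 30: (30-4) mod 2 = 0, same as step 4 -> [6 5 5 6 4]

Answer: 6 5 5 6 4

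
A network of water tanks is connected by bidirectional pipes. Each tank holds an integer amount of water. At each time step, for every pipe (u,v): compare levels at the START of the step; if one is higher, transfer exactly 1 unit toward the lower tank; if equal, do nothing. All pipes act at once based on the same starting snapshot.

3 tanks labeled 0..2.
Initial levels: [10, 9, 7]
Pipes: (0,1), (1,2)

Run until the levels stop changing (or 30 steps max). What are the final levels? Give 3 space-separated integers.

Step 1: flows [0->1,1->2] -> levels [9 9 8]
Step 2: flows [0=1,1->2] -> levels [9 8 9]
Step 3: flows [0->1,2->1] -> levels [8 10 8]
Step 4: flows [1->0,1->2] -> levels [9 8 9]
  -> period-2 cycle: step 4 state = step 2 state; never stabilizes
  -> state at step 30: (30-2) mod 2 = 0, same as step 2 -> [9 8 9]

Answer: 9 8 9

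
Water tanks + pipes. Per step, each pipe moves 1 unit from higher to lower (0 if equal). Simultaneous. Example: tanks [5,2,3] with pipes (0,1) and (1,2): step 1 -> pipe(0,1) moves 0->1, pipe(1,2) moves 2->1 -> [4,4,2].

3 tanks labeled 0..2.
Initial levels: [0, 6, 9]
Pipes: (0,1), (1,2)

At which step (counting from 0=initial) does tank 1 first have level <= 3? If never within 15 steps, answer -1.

Step 1: flows [1->0,2->1] -> levels [1 6 8]
Step 2: flows [1->0,2->1] -> levels [2 6 7]
Step 3: flows [1->0,2->1] -> levels [3 6 6]
Step 4: flows [1->0,1=2] -> levels [4 5 6]
Step 5: flows [1->0,2->1] -> levels [5 5 5]
Step 6: flows [0=1,1=2] -> levels [5 5 5]
  -> stable; tank 1 stays at 5 > 3
Tank 1 never reaches <=3 within 15 steps

Answer: -1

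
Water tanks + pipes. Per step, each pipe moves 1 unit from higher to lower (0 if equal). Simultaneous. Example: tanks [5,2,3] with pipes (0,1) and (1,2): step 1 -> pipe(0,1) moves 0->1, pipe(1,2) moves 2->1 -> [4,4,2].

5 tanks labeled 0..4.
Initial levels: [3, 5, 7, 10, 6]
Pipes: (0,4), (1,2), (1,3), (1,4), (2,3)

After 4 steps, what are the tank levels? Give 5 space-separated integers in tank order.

Step 1: flows [4->0,2->1,3->1,4->1,3->2] -> levels [4 8 7 8 4]
Step 2: flows [0=4,1->2,1=3,1->4,3->2] -> levels [4 6 9 7 5]
Step 3: flows [4->0,2->1,3->1,1->4,2->3] -> levels [5 7 7 7 5]
Step 4: flows [0=4,1=2,1=3,1->4,2=3] -> levels [5 6 7 7 6]

Answer: 5 6 7 7 6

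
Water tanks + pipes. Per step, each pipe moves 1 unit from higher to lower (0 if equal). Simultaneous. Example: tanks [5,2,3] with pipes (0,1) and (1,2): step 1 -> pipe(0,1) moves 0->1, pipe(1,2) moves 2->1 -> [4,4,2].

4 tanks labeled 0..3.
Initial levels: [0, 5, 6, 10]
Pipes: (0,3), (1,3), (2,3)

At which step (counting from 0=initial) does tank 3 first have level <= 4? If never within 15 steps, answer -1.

Step 1: flows [3->0,3->1,3->2] -> levels [1 6 7 7]
Step 2: flows [3->0,3->1,2=3] -> levels [2 7 7 5]
Step 3: flows [3->0,1->3,2->3] -> levels [3 6 6 6]
Step 4: flows [3->0,1=3,2=3] -> levels [4 6 6 5]
Step 5: flows [3->0,1->3,2->3] -> levels [5 5 5 6]
Step 6: flows [3->0,3->1,3->2] -> levels [6 6 6 3]
Tank 3 first reaches <=4 at step 6

Answer: 6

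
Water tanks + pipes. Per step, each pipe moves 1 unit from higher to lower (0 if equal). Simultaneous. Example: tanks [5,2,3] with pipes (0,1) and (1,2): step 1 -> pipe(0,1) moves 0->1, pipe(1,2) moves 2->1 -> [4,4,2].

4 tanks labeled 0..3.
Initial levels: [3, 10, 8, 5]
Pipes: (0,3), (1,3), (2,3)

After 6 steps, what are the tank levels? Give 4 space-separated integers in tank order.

Step 1: flows [3->0,1->3,2->3] -> levels [4 9 7 6]
Step 2: flows [3->0,1->3,2->3] -> levels [5 8 6 7]
Step 3: flows [3->0,1->3,3->2] -> levels [6 7 7 6]
Step 4: flows [0=3,1->3,2->3] -> levels [6 6 6 8]
Step 5: flows [3->0,3->1,3->2] -> levels [7 7 7 5]
Step 6: flows [0->3,1->3,2->3] -> levels [6 6 6 8]

Answer: 6 6 6 8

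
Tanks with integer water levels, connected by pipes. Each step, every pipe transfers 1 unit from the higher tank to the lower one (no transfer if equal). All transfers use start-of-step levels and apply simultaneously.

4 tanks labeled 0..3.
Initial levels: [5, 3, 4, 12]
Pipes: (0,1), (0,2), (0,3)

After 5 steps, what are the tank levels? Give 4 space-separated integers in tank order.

Step 1: flows [0->1,0->2,3->0] -> levels [4 4 5 11]
Step 2: flows [0=1,2->0,3->0] -> levels [6 4 4 10]
Step 3: flows [0->1,0->2,3->0] -> levels [5 5 5 9]
Step 4: flows [0=1,0=2,3->0] -> levels [6 5 5 8]
Step 5: flows [0->1,0->2,3->0] -> levels [5 6 6 7]

Answer: 5 6 6 7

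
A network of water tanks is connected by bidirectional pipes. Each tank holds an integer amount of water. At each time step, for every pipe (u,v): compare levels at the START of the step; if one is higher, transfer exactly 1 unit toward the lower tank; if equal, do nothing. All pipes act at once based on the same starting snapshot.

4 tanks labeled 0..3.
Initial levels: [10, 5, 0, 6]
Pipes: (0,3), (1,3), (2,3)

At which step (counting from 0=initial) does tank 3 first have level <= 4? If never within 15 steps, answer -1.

Step 1: flows [0->3,3->1,3->2] -> levels [9 6 1 5]
Step 2: flows [0->3,1->3,3->2] -> levels [8 5 2 6]
Step 3: flows [0->3,3->1,3->2] -> levels [7 6 3 5]
Step 4: flows [0->3,1->3,3->2] -> levels [6 5 4 6]
Step 5: flows [0=3,3->1,3->2] -> levels [6 6 5 4]
Tank 3 first reaches <=4 at step 5

Answer: 5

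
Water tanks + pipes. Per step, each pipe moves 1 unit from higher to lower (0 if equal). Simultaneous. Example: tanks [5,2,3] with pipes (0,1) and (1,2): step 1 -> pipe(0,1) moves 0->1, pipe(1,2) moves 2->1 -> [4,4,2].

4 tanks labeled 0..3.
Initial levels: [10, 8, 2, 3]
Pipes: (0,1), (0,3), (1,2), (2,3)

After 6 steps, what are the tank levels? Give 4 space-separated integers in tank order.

Step 1: flows [0->1,0->3,1->2,3->2] -> levels [8 8 4 3]
Step 2: flows [0=1,0->3,1->2,2->3] -> levels [7 7 4 5]
Step 3: flows [0=1,0->3,1->2,3->2] -> levels [6 6 6 5]
Step 4: flows [0=1,0->3,1=2,2->3] -> levels [5 6 5 7]
Step 5: flows [1->0,3->0,1->2,3->2] -> levels [7 4 7 5]
Step 6: flows [0->1,0->3,2->1,2->3] -> levels [5 6 5 7]

Answer: 5 6 5 7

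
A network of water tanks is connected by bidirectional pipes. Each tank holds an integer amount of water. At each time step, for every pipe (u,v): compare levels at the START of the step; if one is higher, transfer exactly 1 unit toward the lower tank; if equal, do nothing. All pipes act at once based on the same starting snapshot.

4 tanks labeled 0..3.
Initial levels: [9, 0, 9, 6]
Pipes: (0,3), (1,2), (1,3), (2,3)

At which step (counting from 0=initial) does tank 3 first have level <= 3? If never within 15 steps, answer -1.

Step 1: flows [0->3,2->1,3->1,2->3] -> levels [8 2 7 7]
Step 2: flows [0->3,2->1,3->1,2=3] -> levels [7 4 6 7]
Step 3: flows [0=3,2->1,3->1,3->2] -> levels [7 6 6 5]
Step 4: flows [0->3,1=2,1->3,2->3] -> levels [6 5 5 8]
Step 5: flows [3->0,1=2,3->1,3->2] -> levels [7 6 6 5]
  -> period-2 cycle (repeats step 3); tank 3 never drops to <=3
Tank 3 never reaches <=3 within 15 steps

Answer: -1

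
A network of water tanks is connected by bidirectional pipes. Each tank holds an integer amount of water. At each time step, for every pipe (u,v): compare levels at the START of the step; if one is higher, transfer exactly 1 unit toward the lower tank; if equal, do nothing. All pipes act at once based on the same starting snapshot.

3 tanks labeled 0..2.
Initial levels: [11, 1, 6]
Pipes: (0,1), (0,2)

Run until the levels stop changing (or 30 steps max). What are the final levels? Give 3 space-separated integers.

Step 1: flows [0->1,0->2] -> levels [9 2 7]
Step 2: flows [0->1,0->2] -> levels [7 3 8]
Step 3: flows [0->1,2->0] -> levels [7 4 7]
Step 4: flows [0->1,0=2] -> levels [6 5 7]
Step 5: flows [0->1,2->0] -> levels [6 6 6]
Step 6: flows [0=1,0=2] -> levels [6 6 6]
  -> stable (no change)

Answer: 6 6 6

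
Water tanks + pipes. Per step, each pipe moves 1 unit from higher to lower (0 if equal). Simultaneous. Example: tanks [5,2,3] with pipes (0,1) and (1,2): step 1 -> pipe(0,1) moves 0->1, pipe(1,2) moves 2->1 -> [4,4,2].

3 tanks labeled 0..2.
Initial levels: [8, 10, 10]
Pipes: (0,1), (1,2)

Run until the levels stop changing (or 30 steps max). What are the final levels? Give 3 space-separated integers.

Answer: 9 10 9

Derivation:
Step 1: flows [1->0,1=2] -> levels [9 9 10]
Step 2: flows [0=1,2->1] -> levels [9 10 9]
Step 3: flows [1->0,1->2] -> levels [10 8 10]
Step 4: flows [0->1,2->1] -> levels [9 10 9]
  -> period-2 cycle: step 4 state = step 2 state; never stabilizes
  -> state at step 30: (30-2) mod 2 = 0, same as step 2 -> [9 10 9]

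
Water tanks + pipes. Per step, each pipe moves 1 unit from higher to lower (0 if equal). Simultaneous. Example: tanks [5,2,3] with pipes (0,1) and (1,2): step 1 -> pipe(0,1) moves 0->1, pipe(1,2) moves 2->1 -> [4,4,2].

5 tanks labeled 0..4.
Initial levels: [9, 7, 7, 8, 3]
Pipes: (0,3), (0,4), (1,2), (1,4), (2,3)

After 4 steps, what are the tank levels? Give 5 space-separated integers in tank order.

Step 1: flows [0->3,0->4,1=2,1->4,3->2] -> levels [7 6 8 8 5]
Step 2: flows [3->0,0->4,2->1,1->4,2=3] -> levels [7 6 7 7 7]
Step 3: flows [0=3,0=4,2->1,4->1,2=3] -> levels [7 8 6 7 6]
Step 4: flows [0=3,0->4,1->2,1->4,3->2] -> levels [6 6 8 6 8]

Answer: 6 6 8 6 8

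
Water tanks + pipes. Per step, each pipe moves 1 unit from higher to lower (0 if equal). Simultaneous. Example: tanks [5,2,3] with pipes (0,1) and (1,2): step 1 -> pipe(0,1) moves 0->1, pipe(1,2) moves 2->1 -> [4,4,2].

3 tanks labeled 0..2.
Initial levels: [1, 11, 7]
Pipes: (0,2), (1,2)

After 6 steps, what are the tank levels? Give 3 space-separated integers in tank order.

Step 1: flows [2->0,1->2] -> levels [2 10 7]
Step 2: flows [2->0,1->2] -> levels [3 9 7]
Step 3: flows [2->0,1->2] -> levels [4 8 7]
Step 4: flows [2->0,1->2] -> levels [5 7 7]
Step 5: flows [2->0,1=2] -> levels [6 7 6]
Step 6: flows [0=2,1->2] -> levels [6 6 7]

Answer: 6 6 7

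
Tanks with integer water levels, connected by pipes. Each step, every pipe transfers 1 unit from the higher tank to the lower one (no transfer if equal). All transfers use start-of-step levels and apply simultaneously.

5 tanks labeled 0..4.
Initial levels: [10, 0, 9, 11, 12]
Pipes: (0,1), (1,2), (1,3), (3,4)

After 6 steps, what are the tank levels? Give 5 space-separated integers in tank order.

Step 1: flows [0->1,2->1,3->1,4->3] -> levels [9 3 8 11 11]
Step 2: flows [0->1,2->1,3->1,3=4] -> levels [8 6 7 10 11]
Step 3: flows [0->1,2->1,3->1,4->3] -> levels [7 9 6 10 10]
Step 4: flows [1->0,1->2,3->1,3=4] -> levels [8 8 7 9 10]
Step 5: flows [0=1,1->2,3->1,4->3] -> levels [8 8 8 9 9]
Step 6: flows [0=1,1=2,3->1,3=4] -> levels [8 9 8 8 9]

Answer: 8 9 8 8 9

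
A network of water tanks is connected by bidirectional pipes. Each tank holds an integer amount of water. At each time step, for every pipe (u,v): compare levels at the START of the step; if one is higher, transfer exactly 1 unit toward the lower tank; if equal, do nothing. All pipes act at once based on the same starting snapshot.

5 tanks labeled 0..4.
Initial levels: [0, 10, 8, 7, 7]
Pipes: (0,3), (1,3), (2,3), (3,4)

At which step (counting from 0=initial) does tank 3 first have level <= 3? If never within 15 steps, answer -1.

Step 1: flows [3->0,1->3,2->3,3=4] -> levels [1 9 7 8 7]
Step 2: flows [3->0,1->3,3->2,3->4] -> levels [2 8 8 6 8]
Step 3: flows [3->0,1->3,2->3,4->3] -> levels [3 7 7 8 7]
Step 4: flows [3->0,3->1,3->2,3->4] -> levels [4 8 8 4 8]
Step 5: flows [0=3,1->3,2->3,4->3] -> levels [4 7 7 7 7]
Step 6: flows [3->0,1=3,2=3,3=4] -> levels [5 7 7 6 7]
Step 7: flows [3->0,1->3,2->3,4->3] -> levels [6 6 6 8 6]
Step 8: flows [3->0,3->1,3->2,3->4] -> levels [7 7 7 4 7]
Step 9: flows [0->3,1->3,2->3,4->3] -> levels [6 6 6 8 6]
  -> period-2 cycle (repeats step 7); tank 3 never drops to <=3
Tank 3 never reaches <=3 within 15 steps

Answer: -1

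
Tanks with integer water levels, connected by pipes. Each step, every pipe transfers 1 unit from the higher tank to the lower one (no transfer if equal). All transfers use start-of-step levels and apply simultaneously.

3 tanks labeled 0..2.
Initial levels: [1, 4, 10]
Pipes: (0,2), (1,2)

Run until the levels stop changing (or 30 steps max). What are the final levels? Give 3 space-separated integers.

Answer: 5 5 5

Derivation:
Step 1: flows [2->0,2->1] -> levels [2 5 8]
Step 2: flows [2->0,2->1] -> levels [3 6 6]
Step 3: flows [2->0,1=2] -> levels [4 6 5]
Step 4: flows [2->0,1->2] -> levels [5 5 5]
Step 5: flows [0=2,1=2] -> levels [5 5 5]
  -> stable (no change)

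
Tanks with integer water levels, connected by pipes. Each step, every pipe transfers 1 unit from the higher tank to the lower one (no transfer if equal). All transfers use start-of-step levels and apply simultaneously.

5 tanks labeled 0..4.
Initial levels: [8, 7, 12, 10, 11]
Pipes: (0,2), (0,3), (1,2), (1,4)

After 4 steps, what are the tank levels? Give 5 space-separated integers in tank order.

Answer: 9 11 9 10 9

Derivation:
Step 1: flows [2->0,3->0,2->1,4->1] -> levels [10 9 10 9 10]
Step 2: flows [0=2,0->3,2->1,4->1] -> levels [9 11 9 10 9]
Step 3: flows [0=2,3->0,1->2,1->4] -> levels [10 9 10 9 10]
  -> period-2 cycle: step 3 state = step 1 state
  -> state at step 4: (4-1) mod 2 = 1, same as step 2 -> [9 11 9 10 9]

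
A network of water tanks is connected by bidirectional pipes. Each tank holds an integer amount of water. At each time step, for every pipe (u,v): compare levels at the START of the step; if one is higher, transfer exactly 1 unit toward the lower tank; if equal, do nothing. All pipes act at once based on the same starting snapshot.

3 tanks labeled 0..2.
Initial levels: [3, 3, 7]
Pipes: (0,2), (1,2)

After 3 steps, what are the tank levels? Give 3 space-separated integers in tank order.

Answer: 4 4 5

Derivation:
Step 1: flows [2->0,2->1] -> levels [4 4 5]
Step 2: flows [2->0,2->1] -> levels [5 5 3]
Step 3: flows [0->2,1->2] -> levels [4 4 5]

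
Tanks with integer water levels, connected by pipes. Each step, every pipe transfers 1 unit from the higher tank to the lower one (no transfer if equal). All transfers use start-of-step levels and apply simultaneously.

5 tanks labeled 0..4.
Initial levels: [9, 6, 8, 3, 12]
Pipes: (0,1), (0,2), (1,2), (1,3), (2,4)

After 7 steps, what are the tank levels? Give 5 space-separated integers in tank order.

Answer: 7 9 8 6 8

Derivation:
Step 1: flows [0->1,0->2,2->1,1->3,4->2] -> levels [7 7 9 4 11]
Step 2: flows [0=1,2->0,2->1,1->3,4->2] -> levels [8 7 8 5 10]
Step 3: flows [0->1,0=2,2->1,1->3,4->2] -> levels [7 8 8 6 9]
Step 4: flows [1->0,2->0,1=2,1->3,4->2] -> levels [9 6 8 7 8]
Step 5: flows [0->1,0->2,2->1,3->1,2=4] -> levels [7 9 8 6 8]
Step 6: flows [1->0,2->0,1->2,1->3,2=4] -> levels [9 6 8 7 8]
  -> period-2 cycle: step 6 state = step 4 state
  -> state at step 7: (7-4) mod 2 = 1, same as step 5 -> [7 9 8 6 8]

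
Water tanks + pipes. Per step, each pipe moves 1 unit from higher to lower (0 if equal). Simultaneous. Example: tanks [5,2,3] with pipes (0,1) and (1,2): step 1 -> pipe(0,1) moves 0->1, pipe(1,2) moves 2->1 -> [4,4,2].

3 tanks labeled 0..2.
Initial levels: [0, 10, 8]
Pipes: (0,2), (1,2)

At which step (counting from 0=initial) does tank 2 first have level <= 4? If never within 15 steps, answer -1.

Step 1: flows [2->0,1->2] -> levels [1 9 8]
Step 2: flows [2->0,1->2] -> levels [2 8 8]
Step 3: flows [2->0,1=2] -> levels [3 8 7]
Step 4: flows [2->0,1->2] -> levels [4 7 7]
Step 5: flows [2->0,1=2] -> levels [5 7 6]
Step 6: flows [2->0,1->2] -> levels [6 6 6]
Step 7: flows [0=2,1=2] -> levels [6 6 6]
  -> stable; tank 2 stays at 6 > 4
Tank 2 never reaches <=4 within 15 steps

Answer: -1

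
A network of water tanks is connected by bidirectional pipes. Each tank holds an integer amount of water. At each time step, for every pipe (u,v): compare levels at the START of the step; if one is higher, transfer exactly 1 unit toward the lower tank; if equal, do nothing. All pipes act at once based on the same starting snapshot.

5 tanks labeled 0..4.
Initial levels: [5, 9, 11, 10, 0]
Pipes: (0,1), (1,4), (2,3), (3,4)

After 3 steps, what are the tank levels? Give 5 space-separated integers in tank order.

Step 1: flows [1->0,1->4,2->3,3->4] -> levels [6 7 10 10 2]
Step 2: flows [1->0,1->4,2=3,3->4] -> levels [7 5 10 9 4]
Step 3: flows [0->1,1->4,2->3,3->4] -> levels [6 5 9 9 6]

Answer: 6 5 9 9 6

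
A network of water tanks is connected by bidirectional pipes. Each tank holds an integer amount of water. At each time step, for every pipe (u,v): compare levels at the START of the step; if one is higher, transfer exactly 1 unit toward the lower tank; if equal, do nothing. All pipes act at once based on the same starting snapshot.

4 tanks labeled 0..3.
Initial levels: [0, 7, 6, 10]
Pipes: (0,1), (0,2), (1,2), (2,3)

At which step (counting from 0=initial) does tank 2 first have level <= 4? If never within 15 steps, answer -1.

Answer: 5

Derivation:
Step 1: flows [1->0,2->0,1->2,3->2] -> levels [2 5 7 9]
Step 2: flows [1->0,2->0,2->1,3->2] -> levels [4 5 6 8]
Step 3: flows [1->0,2->0,2->1,3->2] -> levels [6 5 5 7]
Step 4: flows [0->1,0->2,1=2,3->2] -> levels [4 6 7 6]
Step 5: flows [1->0,2->0,2->1,2->3] -> levels [6 6 4 7]
Tank 2 first reaches <=4 at step 5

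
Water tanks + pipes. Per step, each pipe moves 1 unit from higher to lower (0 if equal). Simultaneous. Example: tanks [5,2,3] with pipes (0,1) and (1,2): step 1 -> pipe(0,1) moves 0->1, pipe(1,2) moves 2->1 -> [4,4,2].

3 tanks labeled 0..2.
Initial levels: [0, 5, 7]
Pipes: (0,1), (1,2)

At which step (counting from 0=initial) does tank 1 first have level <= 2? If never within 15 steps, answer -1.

Answer: -1

Derivation:
Step 1: flows [1->0,2->1] -> levels [1 5 6]
Step 2: flows [1->0,2->1] -> levels [2 5 5]
Step 3: flows [1->0,1=2] -> levels [3 4 5]
Step 4: flows [1->0,2->1] -> levels [4 4 4]
Step 5: flows [0=1,1=2] -> levels [4 4 4]
  -> stable; tank 1 stays at 4 > 2
Tank 1 never reaches <=2 within 15 steps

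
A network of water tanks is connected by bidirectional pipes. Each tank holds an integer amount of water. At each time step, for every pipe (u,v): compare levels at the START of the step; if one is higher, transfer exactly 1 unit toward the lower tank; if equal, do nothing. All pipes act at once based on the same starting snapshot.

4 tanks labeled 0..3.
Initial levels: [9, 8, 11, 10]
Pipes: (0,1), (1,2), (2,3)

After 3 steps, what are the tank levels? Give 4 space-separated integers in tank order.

Step 1: flows [0->1,2->1,2->3] -> levels [8 10 9 11]
Step 2: flows [1->0,1->2,3->2] -> levels [9 8 11 10]
  -> period-2 cycle: step 2 state = step 0 state
  -> state at step 3: (3-0) mod 2 = 1, same as step 1 -> [8 10 9 11]

Answer: 8 10 9 11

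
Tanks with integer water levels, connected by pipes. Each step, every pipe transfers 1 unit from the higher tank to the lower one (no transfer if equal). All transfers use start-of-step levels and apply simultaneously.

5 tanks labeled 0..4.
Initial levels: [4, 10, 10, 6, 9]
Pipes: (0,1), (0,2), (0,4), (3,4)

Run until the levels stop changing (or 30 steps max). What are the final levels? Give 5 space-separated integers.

Answer: 9 8 8 8 6

Derivation:
Step 1: flows [1->0,2->0,4->0,4->3] -> levels [7 9 9 7 7]
Step 2: flows [1->0,2->0,0=4,3=4] -> levels [9 8 8 7 7]
Step 3: flows [0->1,0->2,0->4,3=4] -> levels [6 9 9 7 8]
Step 4: flows [1->0,2->0,4->0,4->3] -> levels [9 8 8 8 6]
Step 5: flows [0->1,0->2,0->4,3->4] -> levels [6 9 9 7 8]
  -> period-2 cycle: step 5 state = step 3 state; never stabilizes
  -> state at step 30: (30-3) mod 2 = 1, same as step 4 -> [9 8 8 8 6]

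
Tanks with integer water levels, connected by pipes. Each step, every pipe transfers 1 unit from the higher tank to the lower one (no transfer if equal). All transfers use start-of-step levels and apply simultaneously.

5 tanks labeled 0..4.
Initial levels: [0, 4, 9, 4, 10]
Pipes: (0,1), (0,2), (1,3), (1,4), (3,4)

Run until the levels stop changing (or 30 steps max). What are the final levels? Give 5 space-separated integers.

Answer: 5 7 6 4 5

Derivation:
Step 1: flows [1->0,2->0,1=3,4->1,4->3] -> levels [2 4 8 5 8]
Step 2: flows [1->0,2->0,3->1,4->1,4->3] -> levels [4 5 7 5 6]
Step 3: flows [1->0,2->0,1=3,4->1,4->3] -> levels [6 5 6 6 4]
Step 4: flows [0->1,0=2,3->1,1->4,3->4] -> levels [5 6 6 4 6]
Step 5: flows [1->0,2->0,1->3,1=4,4->3] -> levels [7 4 5 6 5]
Step 6: flows [0->1,0->2,3->1,4->1,3->4] -> levels [5 7 6 4 5]
Step 7: flows [1->0,2->0,1->3,1->4,4->3] -> levels [7 4 5 6 5]
  -> period-2 cycle: step 7 state = step 5 state; never stabilizes
  -> state at step 30: (30-5) mod 2 = 1, same as step 6 -> [5 7 6 4 5]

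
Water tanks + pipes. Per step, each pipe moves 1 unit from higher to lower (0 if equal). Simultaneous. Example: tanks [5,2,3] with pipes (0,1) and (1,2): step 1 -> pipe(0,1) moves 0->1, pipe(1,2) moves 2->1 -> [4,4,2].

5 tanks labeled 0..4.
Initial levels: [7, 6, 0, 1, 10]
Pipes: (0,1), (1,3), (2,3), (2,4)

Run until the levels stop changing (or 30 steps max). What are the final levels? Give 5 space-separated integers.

Step 1: flows [0->1,1->3,3->2,4->2] -> levels [6 6 2 1 9]
Step 2: flows [0=1,1->3,2->3,4->2] -> levels [6 5 2 3 8]
Step 3: flows [0->1,1->3,3->2,4->2] -> levels [5 5 4 3 7]
Step 4: flows [0=1,1->3,2->3,4->2] -> levels [5 4 4 5 6]
Step 5: flows [0->1,3->1,3->2,4->2] -> levels [4 6 6 3 5]
Step 6: flows [1->0,1->3,2->3,2->4] -> levels [5 4 4 5 6]
  -> period-2 cycle: step 6 state = step 4 state; never stabilizes
  -> state at step 30: (30-4) mod 2 = 0, same as step 4 -> [5 4 4 5 6]

Answer: 5 4 4 5 6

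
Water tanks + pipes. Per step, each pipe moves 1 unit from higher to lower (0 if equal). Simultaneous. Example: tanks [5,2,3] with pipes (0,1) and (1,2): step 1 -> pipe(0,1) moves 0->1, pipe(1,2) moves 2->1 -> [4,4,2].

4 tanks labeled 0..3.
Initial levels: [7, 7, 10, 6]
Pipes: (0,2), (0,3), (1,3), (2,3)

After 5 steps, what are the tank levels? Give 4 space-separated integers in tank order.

Step 1: flows [2->0,0->3,1->3,2->3] -> levels [7 6 8 9]
Step 2: flows [2->0,3->0,3->1,3->2] -> levels [9 7 8 6]
Step 3: flows [0->2,0->3,1->3,2->3] -> levels [7 6 8 9]
  -> period-2 cycle: step 3 state = step 1 state
  -> state at step 5: (5-1) mod 2 = 0, same as step 1 -> [7 6 8 9]

Answer: 7 6 8 9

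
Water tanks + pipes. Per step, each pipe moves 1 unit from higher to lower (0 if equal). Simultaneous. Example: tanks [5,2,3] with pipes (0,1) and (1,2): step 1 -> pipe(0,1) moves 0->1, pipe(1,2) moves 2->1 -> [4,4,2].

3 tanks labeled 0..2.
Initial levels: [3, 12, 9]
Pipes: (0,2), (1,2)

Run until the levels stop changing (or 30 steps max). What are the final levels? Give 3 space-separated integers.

Step 1: flows [2->0,1->2] -> levels [4 11 9]
Step 2: flows [2->0,1->2] -> levels [5 10 9]
Step 3: flows [2->0,1->2] -> levels [6 9 9]
Step 4: flows [2->0,1=2] -> levels [7 9 8]
Step 5: flows [2->0,1->2] -> levels [8 8 8]
Step 6: flows [0=2,1=2] -> levels [8 8 8]
  -> stable (no change)

Answer: 8 8 8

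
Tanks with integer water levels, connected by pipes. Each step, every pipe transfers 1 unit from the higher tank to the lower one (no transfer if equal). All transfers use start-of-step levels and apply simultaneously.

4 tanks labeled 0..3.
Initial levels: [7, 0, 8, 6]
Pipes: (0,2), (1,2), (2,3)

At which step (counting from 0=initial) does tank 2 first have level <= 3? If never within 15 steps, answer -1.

Answer: 6

Derivation:
Step 1: flows [2->0,2->1,2->3] -> levels [8 1 5 7]
Step 2: flows [0->2,2->1,3->2] -> levels [7 2 6 6]
Step 3: flows [0->2,2->1,2=3] -> levels [6 3 6 6]
Step 4: flows [0=2,2->1,2=3] -> levels [6 4 5 6]
Step 5: flows [0->2,2->1,3->2] -> levels [5 5 6 5]
Step 6: flows [2->0,2->1,2->3] -> levels [6 6 3 6]
Tank 2 first reaches <=3 at step 6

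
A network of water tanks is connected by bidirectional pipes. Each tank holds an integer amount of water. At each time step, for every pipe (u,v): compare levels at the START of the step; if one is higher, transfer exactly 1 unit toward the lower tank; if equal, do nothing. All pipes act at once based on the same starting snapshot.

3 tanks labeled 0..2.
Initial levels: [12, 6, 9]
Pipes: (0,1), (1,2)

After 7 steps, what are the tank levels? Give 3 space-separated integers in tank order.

Answer: 9 9 9

Derivation:
Step 1: flows [0->1,2->1] -> levels [11 8 8]
Step 2: flows [0->1,1=2] -> levels [10 9 8]
Step 3: flows [0->1,1->2] -> levels [9 9 9]
Step 4: flows [0=1,1=2] -> levels [9 9 9]
  -> stable; steps 5..7 unchanged -> [9 9 9]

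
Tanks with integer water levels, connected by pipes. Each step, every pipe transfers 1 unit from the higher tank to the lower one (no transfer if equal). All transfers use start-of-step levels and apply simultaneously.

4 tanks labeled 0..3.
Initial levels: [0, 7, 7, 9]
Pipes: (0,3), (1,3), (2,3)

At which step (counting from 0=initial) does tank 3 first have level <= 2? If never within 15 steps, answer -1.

Step 1: flows [3->0,3->1,3->2] -> levels [1 8 8 6]
Step 2: flows [3->0,1->3,2->3] -> levels [2 7 7 7]
Step 3: flows [3->0,1=3,2=3] -> levels [3 7 7 6]
Step 4: flows [3->0,1->3,2->3] -> levels [4 6 6 7]
Step 5: flows [3->0,3->1,3->2] -> levels [5 7 7 4]
Step 6: flows [0->3,1->3,2->3] -> levels [4 6 6 7]
  -> period-2 cycle (repeats step 4); tank 3 never drops to <=2
Tank 3 never reaches <=2 within 15 steps

Answer: -1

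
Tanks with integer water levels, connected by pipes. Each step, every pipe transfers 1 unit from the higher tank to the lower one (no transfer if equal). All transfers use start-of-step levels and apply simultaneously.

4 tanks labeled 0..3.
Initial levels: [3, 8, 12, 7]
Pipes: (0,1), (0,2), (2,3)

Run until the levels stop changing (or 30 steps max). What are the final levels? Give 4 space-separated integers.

Answer: 8 7 7 8

Derivation:
Step 1: flows [1->0,2->0,2->3] -> levels [5 7 10 8]
Step 2: flows [1->0,2->0,2->3] -> levels [7 6 8 9]
Step 3: flows [0->1,2->0,3->2] -> levels [7 7 8 8]
Step 4: flows [0=1,2->0,2=3] -> levels [8 7 7 8]
Step 5: flows [0->1,0->2,3->2] -> levels [6 8 9 7]
Step 6: flows [1->0,2->0,2->3] -> levels [8 7 7 8]
  -> period-2 cycle: step 6 state = step 4 state; never stabilizes
  -> state at step 30: (30-4) mod 2 = 0, same as step 4 -> [8 7 7 8]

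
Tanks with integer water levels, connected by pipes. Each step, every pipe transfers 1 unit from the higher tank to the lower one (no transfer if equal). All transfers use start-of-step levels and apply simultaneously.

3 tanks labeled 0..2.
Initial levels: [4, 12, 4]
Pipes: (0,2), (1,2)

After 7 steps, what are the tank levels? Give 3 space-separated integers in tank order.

Step 1: flows [0=2,1->2] -> levels [4 11 5]
Step 2: flows [2->0,1->2] -> levels [5 10 5]
Step 3: flows [0=2,1->2] -> levels [5 9 6]
Step 4: flows [2->0,1->2] -> levels [6 8 6]
Step 5: flows [0=2,1->2] -> levels [6 7 7]
Step 6: flows [2->0,1=2] -> levels [7 7 6]
Step 7: flows [0->2,1->2] -> levels [6 6 8]

Answer: 6 6 8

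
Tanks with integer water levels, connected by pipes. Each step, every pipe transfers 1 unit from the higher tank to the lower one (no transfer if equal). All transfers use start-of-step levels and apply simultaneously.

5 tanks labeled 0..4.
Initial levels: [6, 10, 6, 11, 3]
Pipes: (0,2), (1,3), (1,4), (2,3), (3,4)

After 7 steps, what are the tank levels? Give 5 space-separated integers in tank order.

Step 1: flows [0=2,3->1,1->4,3->2,3->4] -> levels [6 10 7 8 5]
Step 2: flows [2->0,1->3,1->4,3->2,3->4] -> levels [7 8 7 7 7]
Step 3: flows [0=2,1->3,1->4,2=3,3=4] -> levels [7 6 7 8 8]
Step 4: flows [0=2,3->1,4->1,3->2,3=4] -> levels [7 8 8 6 7]
Step 5: flows [2->0,1->3,1->4,2->3,4->3] -> levels [8 6 6 9 7]
Step 6: flows [0->2,3->1,4->1,3->2,3->4] -> levels [7 8 8 6 7]
  -> period-2 cycle: step 6 state = step 4 state
  -> state at step 7: (7-4) mod 2 = 1, same as step 5 -> [8 6 6 9 7]

Answer: 8 6 6 9 7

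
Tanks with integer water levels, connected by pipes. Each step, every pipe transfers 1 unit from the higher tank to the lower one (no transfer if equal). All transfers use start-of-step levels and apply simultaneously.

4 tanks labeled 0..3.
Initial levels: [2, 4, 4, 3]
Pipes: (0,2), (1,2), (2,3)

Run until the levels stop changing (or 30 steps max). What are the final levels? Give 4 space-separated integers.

Step 1: flows [2->0,1=2,2->3] -> levels [3 4 2 4]
Step 2: flows [0->2,1->2,3->2] -> levels [2 3 5 3]
Step 3: flows [2->0,2->1,2->3] -> levels [3 4 2 4]
  -> period-2 cycle: step 3 state = step 1 state; never stabilizes
  -> state at step 30: (30-1) mod 2 = 1, same as step 2 -> [2 3 5 3]

Answer: 2 3 5 3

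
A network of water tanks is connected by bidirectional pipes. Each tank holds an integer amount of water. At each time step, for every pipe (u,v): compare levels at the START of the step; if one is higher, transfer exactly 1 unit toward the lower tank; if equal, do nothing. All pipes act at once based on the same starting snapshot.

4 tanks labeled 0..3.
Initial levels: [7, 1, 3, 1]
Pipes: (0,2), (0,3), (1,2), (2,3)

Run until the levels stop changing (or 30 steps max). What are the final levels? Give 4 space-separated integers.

Answer: 3 2 4 3

Derivation:
Step 1: flows [0->2,0->3,2->1,2->3] -> levels [5 2 2 3]
Step 2: flows [0->2,0->3,1=2,3->2] -> levels [3 2 4 3]
Step 3: flows [2->0,0=3,2->1,2->3] -> levels [4 3 1 4]
Step 4: flows [0->2,0=3,1->2,3->2] -> levels [3 2 4 3]
  -> period-2 cycle: step 4 state = step 2 state; never stabilizes
  -> state at step 30: (30-2) mod 2 = 0, same as step 2 -> [3 2 4 3]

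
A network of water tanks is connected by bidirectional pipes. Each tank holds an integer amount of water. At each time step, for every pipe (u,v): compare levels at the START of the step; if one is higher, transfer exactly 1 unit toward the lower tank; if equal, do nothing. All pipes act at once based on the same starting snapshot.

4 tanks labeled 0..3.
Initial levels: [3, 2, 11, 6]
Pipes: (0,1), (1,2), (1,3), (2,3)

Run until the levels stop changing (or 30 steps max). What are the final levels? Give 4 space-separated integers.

Step 1: flows [0->1,2->1,3->1,2->3] -> levels [2 5 9 6]
Step 2: flows [1->0,2->1,3->1,2->3] -> levels [3 6 7 6]
Step 3: flows [1->0,2->1,1=3,2->3] -> levels [4 6 5 7]
Step 4: flows [1->0,1->2,3->1,3->2] -> levels [5 5 7 5]
Step 5: flows [0=1,2->1,1=3,2->3] -> levels [5 6 5 6]
Step 6: flows [1->0,1->2,1=3,3->2] -> levels [6 4 7 5]
Step 7: flows [0->1,2->1,3->1,2->3] -> levels [5 7 5 5]
Step 8: flows [1->0,1->2,1->3,2=3] -> levels [6 4 6 6]
Step 9: flows [0->1,2->1,3->1,2=3] -> levels [5 7 5 5]
  -> period-2 cycle: step 9 state = step 7 state; never stabilizes
  -> state at step 30: (30-7) mod 2 = 1, same as step 8 -> [6 4 6 6]

Answer: 6 4 6 6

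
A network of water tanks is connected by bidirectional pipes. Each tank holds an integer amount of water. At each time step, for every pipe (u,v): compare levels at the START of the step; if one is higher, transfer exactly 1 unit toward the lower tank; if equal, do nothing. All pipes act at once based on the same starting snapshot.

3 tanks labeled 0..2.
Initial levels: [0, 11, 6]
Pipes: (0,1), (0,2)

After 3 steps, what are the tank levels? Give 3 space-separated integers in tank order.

Step 1: flows [1->0,2->0] -> levels [2 10 5]
Step 2: flows [1->0,2->0] -> levels [4 9 4]
Step 3: flows [1->0,0=2] -> levels [5 8 4]

Answer: 5 8 4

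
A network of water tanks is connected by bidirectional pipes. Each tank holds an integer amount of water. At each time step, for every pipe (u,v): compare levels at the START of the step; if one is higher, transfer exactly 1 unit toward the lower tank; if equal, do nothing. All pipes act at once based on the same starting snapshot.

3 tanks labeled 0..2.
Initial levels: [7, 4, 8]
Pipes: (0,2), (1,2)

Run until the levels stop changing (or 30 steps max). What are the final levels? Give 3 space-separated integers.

Step 1: flows [2->0,2->1] -> levels [8 5 6]
Step 2: flows [0->2,2->1] -> levels [7 6 6]
Step 3: flows [0->2,1=2] -> levels [6 6 7]
Step 4: flows [2->0,2->1] -> levels [7 7 5]
Step 5: flows [0->2,1->2] -> levels [6 6 7]
  -> period-2 cycle: step 5 state = step 3 state; never stabilizes
  -> state at step 30: (30-3) mod 2 = 1, same as step 4 -> [7 7 5]

Answer: 7 7 5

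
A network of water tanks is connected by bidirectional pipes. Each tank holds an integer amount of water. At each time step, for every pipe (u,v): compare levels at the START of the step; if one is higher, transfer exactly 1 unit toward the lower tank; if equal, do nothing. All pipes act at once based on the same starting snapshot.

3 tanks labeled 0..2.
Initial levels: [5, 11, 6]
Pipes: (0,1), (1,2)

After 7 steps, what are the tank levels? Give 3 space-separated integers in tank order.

Answer: 7 8 7

Derivation:
Step 1: flows [1->0,1->2] -> levels [6 9 7]
Step 2: flows [1->0,1->2] -> levels [7 7 8]
Step 3: flows [0=1,2->1] -> levels [7 8 7]
Step 4: flows [1->0,1->2] -> levels [8 6 8]
Step 5: flows [0->1,2->1] -> levels [7 8 7]
  -> period-2 cycle: step 5 state = step 3 state
  -> state at step 7: (7-3) mod 2 = 0, same as step 3 -> [7 8 7]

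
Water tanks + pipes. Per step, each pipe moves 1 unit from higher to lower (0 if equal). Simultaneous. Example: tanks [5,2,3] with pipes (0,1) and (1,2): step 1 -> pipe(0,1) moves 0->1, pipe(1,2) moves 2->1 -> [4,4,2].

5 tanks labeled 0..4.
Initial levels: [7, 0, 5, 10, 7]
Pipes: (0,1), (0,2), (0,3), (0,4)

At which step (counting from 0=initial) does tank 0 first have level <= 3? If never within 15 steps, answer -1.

Answer: 5

Derivation:
Step 1: flows [0->1,0->2,3->0,0=4] -> levels [6 1 6 9 7]
Step 2: flows [0->1,0=2,3->0,4->0] -> levels [7 2 6 8 6]
Step 3: flows [0->1,0->2,3->0,0->4] -> levels [5 3 7 7 7]
Step 4: flows [0->1,2->0,3->0,4->0] -> levels [7 4 6 6 6]
Step 5: flows [0->1,0->2,0->3,0->4] -> levels [3 5 7 7 7]
Tank 0 first reaches <=3 at step 5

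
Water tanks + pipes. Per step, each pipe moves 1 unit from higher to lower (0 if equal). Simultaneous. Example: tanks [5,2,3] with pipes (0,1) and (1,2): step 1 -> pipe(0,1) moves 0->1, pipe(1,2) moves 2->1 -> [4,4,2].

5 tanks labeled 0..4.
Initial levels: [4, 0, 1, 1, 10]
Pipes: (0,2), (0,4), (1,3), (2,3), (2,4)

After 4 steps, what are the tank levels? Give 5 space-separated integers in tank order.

Answer: 3 2 4 2 5

Derivation:
Step 1: flows [0->2,4->0,3->1,2=3,4->2] -> levels [4 1 3 0 8]
Step 2: flows [0->2,4->0,1->3,2->3,4->2] -> levels [4 0 4 2 6]
Step 3: flows [0=2,4->0,3->1,2->3,4->2] -> levels [5 1 4 2 4]
Step 4: flows [0->2,0->4,3->1,2->3,2=4] -> levels [3 2 4 2 5]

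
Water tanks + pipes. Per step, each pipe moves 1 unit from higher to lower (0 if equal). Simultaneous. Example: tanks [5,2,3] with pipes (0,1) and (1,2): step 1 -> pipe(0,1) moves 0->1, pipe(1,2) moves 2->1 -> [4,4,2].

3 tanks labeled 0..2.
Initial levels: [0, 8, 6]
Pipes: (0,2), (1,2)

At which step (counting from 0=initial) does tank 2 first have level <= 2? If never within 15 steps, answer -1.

Step 1: flows [2->0,1->2] -> levels [1 7 6]
Step 2: flows [2->0,1->2] -> levels [2 6 6]
Step 3: flows [2->0,1=2] -> levels [3 6 5]
Step 4: flows [2->0,1->2] -> levels [4 5 5]
Step 5: flows [2->0,1=2] -> levels [5 5 4]
Step 6: flows [0->2,1->2] -> levels [4 4 6]
Step 7: flows [2->0,2->1] -> levels [5 5 4]
  -> period-2 cycle (repeats step 5); tank 2 never drops to <=2
Tank 2 never reaches <=2 within 15 steps

Answer: -1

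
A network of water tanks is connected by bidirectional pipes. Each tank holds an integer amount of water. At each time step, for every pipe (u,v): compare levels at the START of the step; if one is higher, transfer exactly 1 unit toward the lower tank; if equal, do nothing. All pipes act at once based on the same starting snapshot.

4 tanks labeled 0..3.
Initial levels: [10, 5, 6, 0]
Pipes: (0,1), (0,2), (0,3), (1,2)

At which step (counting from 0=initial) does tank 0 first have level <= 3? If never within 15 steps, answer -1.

Answer: 6

Derivation:
Step 1: flows [0->1,0->2,0->3,2->1] -> levels [7 7 6 1]
Step 2: flows [0=1,0->2,0->3,1->2] -> levels [5 6 8 2]
Step 3: flows [1->0,2->0,0->3,2->1] -> levels [6 6 6 3]
Step 4: flows [0=1,0=2,0->3,1=2] -> levels [5 6 6 4]
Step 5: flows [1->0,2->0,0->3,1=2] -> levels [6 5 5 5]
Step 6: flows [0->1,0->2,0->3,1=2] -> levels [3 6 6 6]
Tank 0 first reaches <=3 at step 6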